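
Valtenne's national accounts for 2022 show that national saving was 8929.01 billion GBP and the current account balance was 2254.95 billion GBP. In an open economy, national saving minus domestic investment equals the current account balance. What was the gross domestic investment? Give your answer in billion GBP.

6674.06

S - I = CA (net lending to the rest of the world).
I = S - CA = 8929.01 - 2254.95 = 6674.06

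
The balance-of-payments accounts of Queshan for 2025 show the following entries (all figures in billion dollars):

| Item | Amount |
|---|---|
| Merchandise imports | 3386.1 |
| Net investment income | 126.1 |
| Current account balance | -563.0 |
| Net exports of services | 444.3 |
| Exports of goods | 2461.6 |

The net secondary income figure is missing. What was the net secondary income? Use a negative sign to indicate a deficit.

-208.9

Current account = goods balance + services balance + net primary income + net secondary income
Sum of the known components = -354.1
Net secondary income = CA - (known components) = -563.0 - (-354.1) = -208.9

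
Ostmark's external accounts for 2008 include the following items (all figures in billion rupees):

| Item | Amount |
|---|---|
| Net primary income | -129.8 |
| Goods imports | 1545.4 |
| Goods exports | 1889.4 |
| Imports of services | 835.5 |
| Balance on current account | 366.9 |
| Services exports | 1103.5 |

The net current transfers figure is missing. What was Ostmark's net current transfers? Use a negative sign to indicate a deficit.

-115.3

Current account = goods balance + services balance + net primary income + net secondary income
Sum of the known components = 482.2
Net current transfers = CA - (known components) = 366.9 - 482.2 = -115.3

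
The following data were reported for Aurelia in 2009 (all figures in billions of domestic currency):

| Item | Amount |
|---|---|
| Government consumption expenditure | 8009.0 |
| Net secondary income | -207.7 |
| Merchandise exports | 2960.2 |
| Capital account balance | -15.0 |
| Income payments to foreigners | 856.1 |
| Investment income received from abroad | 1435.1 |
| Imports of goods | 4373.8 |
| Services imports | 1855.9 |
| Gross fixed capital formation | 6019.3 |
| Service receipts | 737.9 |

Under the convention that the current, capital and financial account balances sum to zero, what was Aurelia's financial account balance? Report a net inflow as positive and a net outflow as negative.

Goods balance = 2960.2 - 4373.8 = -1413.6
Services balance = 737.9 - 1855.9 = -1118.0
Trade balance (goods + services) = -1413.6 + (-1118.0) = -2531.6
Net primary income = 1435.1 - 856.1 = 579.0
Net secondary income = -207.7
Current account = -2531.6 + 579.0 + (-207.7) = -2160.3
Financial account = -(-2160.3 + (-15.0)) = 2175.3

2175.3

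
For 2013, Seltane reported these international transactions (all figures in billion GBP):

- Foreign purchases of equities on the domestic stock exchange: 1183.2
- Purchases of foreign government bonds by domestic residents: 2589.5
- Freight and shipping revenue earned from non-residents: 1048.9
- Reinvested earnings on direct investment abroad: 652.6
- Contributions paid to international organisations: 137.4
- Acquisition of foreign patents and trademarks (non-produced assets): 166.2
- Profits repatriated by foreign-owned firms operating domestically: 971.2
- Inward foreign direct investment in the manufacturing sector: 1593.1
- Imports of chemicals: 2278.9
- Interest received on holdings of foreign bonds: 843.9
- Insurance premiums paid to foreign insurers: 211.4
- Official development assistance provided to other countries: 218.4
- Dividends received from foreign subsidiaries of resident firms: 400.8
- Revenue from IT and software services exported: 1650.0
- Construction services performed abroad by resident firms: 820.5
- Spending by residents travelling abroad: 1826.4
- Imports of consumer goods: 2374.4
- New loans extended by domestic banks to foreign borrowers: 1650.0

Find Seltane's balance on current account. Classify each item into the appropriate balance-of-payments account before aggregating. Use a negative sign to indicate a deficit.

-2601.4

Goods: -2374.4 - 2278.9 = -4653.3
Services: -211.4 + 820.5 + 1650.0 + 1048.9 - 1826.4 = 1481.6
Primary income: 400.8 - 971.2 + 652.6 + 843.9 = 926.1
Secondary income: -137.4 - 218.4 = -355.8
Current account = (-4653.3) + 1481.6 + 926.1 + (-355.8) = -2601.4
(Excluded from the current account — financial account: foreign purchases of equities on the domestic stock exchange 1183.2, purchases of foreign government bonds by domestic residents 2589.5, inward foreign direct investment in the manufacturing sector 1593.1, new loans extended by domestic banks to foreign borrowers 1650.0; capital account: acquisition of foreign patents and trademarks (non-produced assets) 166.2.)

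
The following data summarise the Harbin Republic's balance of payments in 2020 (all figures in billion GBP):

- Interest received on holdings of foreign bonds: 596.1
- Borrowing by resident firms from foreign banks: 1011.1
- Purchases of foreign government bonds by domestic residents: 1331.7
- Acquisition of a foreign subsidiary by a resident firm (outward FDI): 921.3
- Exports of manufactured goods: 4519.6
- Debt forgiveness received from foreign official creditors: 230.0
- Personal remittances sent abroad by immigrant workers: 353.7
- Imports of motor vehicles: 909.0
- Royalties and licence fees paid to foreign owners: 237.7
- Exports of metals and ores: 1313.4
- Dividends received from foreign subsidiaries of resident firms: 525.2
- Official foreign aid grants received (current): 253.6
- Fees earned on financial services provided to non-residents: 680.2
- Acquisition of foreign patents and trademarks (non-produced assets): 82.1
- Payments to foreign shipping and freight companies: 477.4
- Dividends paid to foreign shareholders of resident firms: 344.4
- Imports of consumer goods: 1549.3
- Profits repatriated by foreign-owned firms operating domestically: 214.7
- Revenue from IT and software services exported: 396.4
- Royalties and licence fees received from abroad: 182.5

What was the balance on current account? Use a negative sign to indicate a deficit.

4380.8

Goods: -909.0 + 1313.4 - 1549.3 + 4519.6 = 3374.7
Services: -237.7 - 477.4 + 680.2 + 396.4 + 182.5 = 544.0
Primary income: 525.2 - 344.4 - 214.7 + 596.1 = 562.2
Secondary income: 253.6 - 353.7 = -100.1
Current account = 3374.7 + 544.0 + 562.2 + (-100.1) = 4380.8
(Excluded from the current account — financial account: borrowing by resident firms from foreign banks 1011.1, purchases of foreign government bonds by domestic residents 1331.7, acquisition of a foreign subsidiary by a resident firm (outward FDI) 921.3; capital account: debt forgiveness received from foreign official creditors 230.0, acquisition of foreign patents and trademarks (non-produced assets) 82.1.)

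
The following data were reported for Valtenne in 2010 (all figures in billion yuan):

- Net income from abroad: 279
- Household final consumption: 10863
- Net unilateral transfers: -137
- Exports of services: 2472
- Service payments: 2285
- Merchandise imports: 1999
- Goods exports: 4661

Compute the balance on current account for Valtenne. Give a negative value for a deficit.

Goods balance = 4661 - 1999 = 2662
Services balance = 2472 - 2285 = 187
Trade balance (goods + services) = 2662 + 187 = 2849
Net primary income = 279
Net secondary income = -137
Current account = 2849 + 279 + (-137) = 2991

2991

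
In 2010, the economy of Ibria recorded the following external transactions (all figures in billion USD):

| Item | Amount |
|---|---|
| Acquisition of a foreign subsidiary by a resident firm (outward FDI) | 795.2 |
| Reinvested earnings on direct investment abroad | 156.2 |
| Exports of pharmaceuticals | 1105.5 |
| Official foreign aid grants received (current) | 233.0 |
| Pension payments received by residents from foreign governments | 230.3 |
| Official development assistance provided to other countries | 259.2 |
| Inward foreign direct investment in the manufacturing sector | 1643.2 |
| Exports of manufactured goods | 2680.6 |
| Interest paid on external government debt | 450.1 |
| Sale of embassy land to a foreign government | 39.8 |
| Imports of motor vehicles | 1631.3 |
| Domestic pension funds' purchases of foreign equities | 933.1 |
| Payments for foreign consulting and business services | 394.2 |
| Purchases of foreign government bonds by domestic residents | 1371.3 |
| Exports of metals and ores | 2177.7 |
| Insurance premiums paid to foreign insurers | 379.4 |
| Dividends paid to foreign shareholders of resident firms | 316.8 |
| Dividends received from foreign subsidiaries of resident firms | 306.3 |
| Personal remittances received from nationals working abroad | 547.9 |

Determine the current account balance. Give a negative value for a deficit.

4006.5

Goods: -1631.3 + 2177.7 + 2680.6 + 1105.5 = 4332.5
Services: -379.4 - 394.2 = -773.6
Primary income: -316.8 + 156.2 - 450.1 + 306.3 = -304.4
Secondary income: 233.0 + 230.3 - 259.2 + 547.9 = 752.0
Current account = 4332.5 + (-773.6) + (-304.4) + 752.0 = 4006.5
(Excluded from the current account — financial account: acquisition of a foreign subsidiary by a resident firm (outward FDI) 795.2, inward foreign direct investment in the manufacturing sector 1643.2, domestic pension funds' purchases of foreign equities 933.1, purchases of foreign government bonds by domestic residents 1371.3; capital account: sale of embassy land to a foreign government 39.8.)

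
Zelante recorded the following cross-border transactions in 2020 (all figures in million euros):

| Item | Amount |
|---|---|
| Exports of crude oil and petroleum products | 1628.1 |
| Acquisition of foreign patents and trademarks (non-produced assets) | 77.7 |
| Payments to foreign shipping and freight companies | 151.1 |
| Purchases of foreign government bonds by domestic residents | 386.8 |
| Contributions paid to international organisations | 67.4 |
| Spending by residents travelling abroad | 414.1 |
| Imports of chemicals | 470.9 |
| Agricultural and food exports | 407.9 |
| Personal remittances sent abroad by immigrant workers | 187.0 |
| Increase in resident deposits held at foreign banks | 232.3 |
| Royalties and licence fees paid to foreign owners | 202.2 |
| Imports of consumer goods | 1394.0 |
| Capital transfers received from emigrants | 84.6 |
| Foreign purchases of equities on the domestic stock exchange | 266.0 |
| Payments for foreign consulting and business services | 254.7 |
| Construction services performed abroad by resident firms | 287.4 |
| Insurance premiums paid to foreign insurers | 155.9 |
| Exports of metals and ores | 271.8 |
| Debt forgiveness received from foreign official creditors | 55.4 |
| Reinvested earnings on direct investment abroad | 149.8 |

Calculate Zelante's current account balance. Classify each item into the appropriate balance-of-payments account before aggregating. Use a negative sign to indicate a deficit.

Goods: 407.9 + 271.8 - 1394.0 + 1628.1 - 470.9 = 442.9
Services: -155.9 - 254.7 - 414.1 + 287.4 - 202.2 - 151.1 = -890.6
Primary income: 149.8
Secondary income: -67.4 - 187.0 = -254.4
Current account = 442.9 + (-890.6) + 149.8 + (-254.4) = -552.3
(Excluded from the current account — capital account: acquisition of foreign patents and trademarks (non-produced assets) 77.7, capital transfers received from emigrants 84.6, debt forgiveness received from foreign official creditors 55.4; financial account: purchases of foreign government bonds by domestic residents 386.8, increase in resident deposits held at foreign banks 232.3, foreign purchases of equities on the domestic stock exchange 266.0.)

-552.3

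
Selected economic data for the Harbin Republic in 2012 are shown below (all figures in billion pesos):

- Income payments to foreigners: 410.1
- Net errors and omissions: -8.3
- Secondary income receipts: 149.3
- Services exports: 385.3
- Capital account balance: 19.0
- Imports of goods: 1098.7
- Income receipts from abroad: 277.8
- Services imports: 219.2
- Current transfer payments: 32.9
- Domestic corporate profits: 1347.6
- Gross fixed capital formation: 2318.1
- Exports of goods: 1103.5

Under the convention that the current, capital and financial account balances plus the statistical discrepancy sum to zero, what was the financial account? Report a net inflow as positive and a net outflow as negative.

Goods balance = 1103.5 - 1098.7 = 4.8
Services balance = 385.3 - 219.2 = 166.1
Trade balance (goods + services) = 4.8 + 166.1 = 170.9
Net primary income = 277.8 - 410.1 = -132.3
Net secondary income = 149.3 - 32.9 = 116.4
Current account = 170.9 + (-132.3) + 116.4 = 155.0
Financial account = -(155.0 + 19.0 + (-8.3)) = -165.7

-165.7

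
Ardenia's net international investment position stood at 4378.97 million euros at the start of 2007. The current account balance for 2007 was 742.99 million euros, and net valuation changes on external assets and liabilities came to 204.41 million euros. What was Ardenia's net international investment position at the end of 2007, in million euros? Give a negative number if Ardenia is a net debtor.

5326.37

Change in NIIP = current account + net valuation change = 742.99 + 204.41 = 947.40
End-of-year NIIP = 4378.97 + 947.40 = 5326.37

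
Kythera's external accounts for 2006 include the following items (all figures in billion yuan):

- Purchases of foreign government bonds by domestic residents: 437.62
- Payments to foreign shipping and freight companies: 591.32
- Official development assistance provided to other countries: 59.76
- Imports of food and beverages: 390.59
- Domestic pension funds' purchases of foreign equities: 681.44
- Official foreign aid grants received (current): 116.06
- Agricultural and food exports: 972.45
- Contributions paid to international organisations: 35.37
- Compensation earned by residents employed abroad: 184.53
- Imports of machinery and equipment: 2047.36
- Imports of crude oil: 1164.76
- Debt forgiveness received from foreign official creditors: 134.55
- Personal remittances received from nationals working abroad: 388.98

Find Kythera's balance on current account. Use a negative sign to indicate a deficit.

Goods: -1164.76 - 2047.36 - 390.59 + 972.45 = -2630.26
Services: -591.32
Primary income: 184.53
Secondary income: -59.76 - 35.37 + 116.06 + 388.98 = 409.91
Current account = (-2630.26) + (-591.32) + 184.53 + 409.91 = -2627.14
(Excluded from the current account — financial account: purchases of foreign government bonds by domestic residents 437.62, domestic pension funds' purchases of foreign equities 681.44; capital account: debt forgiveness received from foreign official creditors 134.55.)

-2627.14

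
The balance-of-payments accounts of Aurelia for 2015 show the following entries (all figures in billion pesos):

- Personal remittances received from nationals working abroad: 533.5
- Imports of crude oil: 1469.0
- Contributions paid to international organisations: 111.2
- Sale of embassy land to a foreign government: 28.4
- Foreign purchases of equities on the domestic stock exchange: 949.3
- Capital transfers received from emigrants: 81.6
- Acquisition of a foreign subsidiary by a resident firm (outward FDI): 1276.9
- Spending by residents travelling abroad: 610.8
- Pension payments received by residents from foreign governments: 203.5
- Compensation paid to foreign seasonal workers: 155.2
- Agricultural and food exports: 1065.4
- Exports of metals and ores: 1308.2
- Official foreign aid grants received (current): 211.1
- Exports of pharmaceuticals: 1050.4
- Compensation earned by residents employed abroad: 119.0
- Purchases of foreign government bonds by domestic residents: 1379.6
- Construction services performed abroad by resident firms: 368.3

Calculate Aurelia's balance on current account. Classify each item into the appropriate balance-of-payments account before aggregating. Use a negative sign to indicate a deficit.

2513.2

Goods: 1308.2 + 1065.4 - 1469.0 + 1050.4 = 1955.0
Services: 368.3 - 610.8 = -242.5
Primary income: -155.2 + 119.0 = -36.2
Secondary income: 211.1 + 533.5 + 203.5 - 111.2 = 836.9
Current account = 1955.0 + (-242.5) + (-36.2) + 836.9 = 2513.2
(Excluded from the current account — capital account: sale of embassy land to a foreign government 28.4, capital transfers received from emigrants 81.6; financial account: foreign purchases of equities on the domestic stock exchange 949.3, acquisition of a foreign subsidiary by a resident firm (outward FDI) 1276.9, purchases of foreign government bonds by domestic residents 1379.6.)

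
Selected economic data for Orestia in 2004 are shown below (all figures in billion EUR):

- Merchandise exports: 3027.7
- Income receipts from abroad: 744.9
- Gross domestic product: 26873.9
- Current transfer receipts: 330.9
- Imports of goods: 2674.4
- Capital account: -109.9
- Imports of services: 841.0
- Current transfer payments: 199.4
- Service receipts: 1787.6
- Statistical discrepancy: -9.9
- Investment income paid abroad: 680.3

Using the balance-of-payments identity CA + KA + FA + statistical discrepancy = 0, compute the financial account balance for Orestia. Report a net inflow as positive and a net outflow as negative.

Goods balance = 3027.7 - 2674.4 = 353.3
Services balance = 1787.6 - 841.0 = 946.6
Trade balance (goods + services) = 353.3 + 946.6 = 1299.9
Net primary income = 744.9 - 680.3 = 64.6
Net secondary income = 330.9 - 199.4 = 131.5
Current account = 1299.9 + 64.6 + 131.5 = 1496.0
Financial account = -(1496.0 + (-109.9) + (-9.9)) = -1376.2

-1376.2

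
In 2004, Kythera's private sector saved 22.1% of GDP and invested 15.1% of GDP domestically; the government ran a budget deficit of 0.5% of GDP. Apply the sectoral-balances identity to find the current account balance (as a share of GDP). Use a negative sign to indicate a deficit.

6.5

By the sectoral-balances identity, CA = (S_private - I) + (T - G).
Private balance = 22.1 - 15.1 = 7.0
Government balance (T - G) = -0.5
CA = 7.0 + (-0.5) = 6.5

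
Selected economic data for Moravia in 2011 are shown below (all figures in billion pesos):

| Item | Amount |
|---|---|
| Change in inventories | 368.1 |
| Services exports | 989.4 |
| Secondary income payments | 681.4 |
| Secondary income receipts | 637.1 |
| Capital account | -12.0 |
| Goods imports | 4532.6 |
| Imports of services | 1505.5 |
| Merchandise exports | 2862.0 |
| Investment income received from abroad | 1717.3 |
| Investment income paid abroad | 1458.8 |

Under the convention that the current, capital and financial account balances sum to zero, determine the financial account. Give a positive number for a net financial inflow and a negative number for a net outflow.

1984.5

Goods balance = 2862.0 - 4532.6 = -1670.6
Services balance = 989.4 - 1505.5 = -516.1
Trade balance (goods + services) = -1670.6 + (-516.1) = -2186.7
Net primary income = 1717.3 - 1458.8 = 258.5
Net secondary income = 637.1 - 681.4 = -44.3
Current account = -2186.7 + 258.5 + (-44.3) = -1972.5
Financial account = -(-1972.5 + (-12.0)) = 1984.5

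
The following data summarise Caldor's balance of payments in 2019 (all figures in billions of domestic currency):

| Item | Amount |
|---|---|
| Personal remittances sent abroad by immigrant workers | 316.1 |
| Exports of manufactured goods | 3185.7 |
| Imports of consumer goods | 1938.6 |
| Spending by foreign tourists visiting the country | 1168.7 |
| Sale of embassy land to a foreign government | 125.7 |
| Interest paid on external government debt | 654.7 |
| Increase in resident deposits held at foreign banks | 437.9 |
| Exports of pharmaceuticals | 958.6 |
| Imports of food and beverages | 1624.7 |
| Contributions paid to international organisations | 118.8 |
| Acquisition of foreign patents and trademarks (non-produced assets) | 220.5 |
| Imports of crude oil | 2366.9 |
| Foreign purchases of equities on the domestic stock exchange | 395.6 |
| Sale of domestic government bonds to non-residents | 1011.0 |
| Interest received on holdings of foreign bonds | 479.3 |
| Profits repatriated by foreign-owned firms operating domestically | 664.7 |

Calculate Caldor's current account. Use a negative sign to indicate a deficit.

Goods: -1938.6 - 2366.9 + 958.6 + 3185.7 - 1624.7 = -1785.9
Services: 1168.7
Primary income: -654.7 + 479.3 - 664.7 = -840.1
Secondary income: -316.1 - 118.8 = -434.9
Current account = (-1785.9) + 1168.7 + (-840.1) + (-434.9) = -1892.2
(Excluded from the current account — capital account: sale of embassy land to a foreign government 125.7, acquisition of foreign patents and trademarks (non-produced assets) 220.5; financial account: increase in resident deposits held at foreign banks 437.9, foreign purchases of equities on the domestic stock exchange 395.6, sale of domestic government bonds to non-residents 1011.0.)

-1892.2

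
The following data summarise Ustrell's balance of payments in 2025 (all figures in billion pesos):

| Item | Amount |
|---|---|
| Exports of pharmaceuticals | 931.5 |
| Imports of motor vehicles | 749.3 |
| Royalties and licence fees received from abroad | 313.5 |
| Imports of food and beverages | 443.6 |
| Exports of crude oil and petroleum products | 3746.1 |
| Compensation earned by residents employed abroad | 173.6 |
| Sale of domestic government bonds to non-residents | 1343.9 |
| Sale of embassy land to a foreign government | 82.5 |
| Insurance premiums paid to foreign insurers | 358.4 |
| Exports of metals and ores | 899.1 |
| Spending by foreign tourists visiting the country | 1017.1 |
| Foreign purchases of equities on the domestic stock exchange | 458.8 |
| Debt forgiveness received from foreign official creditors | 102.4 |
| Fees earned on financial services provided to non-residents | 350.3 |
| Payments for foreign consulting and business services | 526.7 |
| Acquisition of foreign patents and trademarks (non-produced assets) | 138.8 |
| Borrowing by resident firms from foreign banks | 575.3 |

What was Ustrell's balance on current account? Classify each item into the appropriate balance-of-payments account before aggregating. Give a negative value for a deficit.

Goods: -749.3 + 3746.1 - 443.6 + 899.1 + 931.5 = 4383.8
Services: 350.3 - 526.7 + 313.5 + 1017.1 - 358.4 = 795.8
Primary income: 173.6
Current account = 4383.8 + 795.8 + 173.6 = 5353.2
(Excluded from the current account — financial account: sale of domestic government bonds to non-residents 1343.9, foreign purchases of equities on the domestic stock exchange 458.8, borrowing by resident firms from foreign banks 575.3; capital account: sale of embassy land to a foreign government 82.5, debt forgiveness received from foreign official creditors 102.4, acquisition of foreign patents and trademarks (non-produced assets) 138.8.)

5353.2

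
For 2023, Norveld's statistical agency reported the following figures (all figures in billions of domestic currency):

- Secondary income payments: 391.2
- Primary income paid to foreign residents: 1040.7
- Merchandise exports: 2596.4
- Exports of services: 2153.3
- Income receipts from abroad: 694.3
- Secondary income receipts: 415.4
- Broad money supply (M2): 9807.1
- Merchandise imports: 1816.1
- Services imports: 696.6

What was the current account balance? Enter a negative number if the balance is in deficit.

1914.8

Goods balance = 2596.4 - 1816.1 = 780.3
Services balance = 2153.3 - 696.6 = 1456.7
Trade balance (goods + services) = 780.3 + 1456.7 = 2237.0
Net primary income = 694.3 - 1040.7 = -346.4
Net secondary income = 415.4 - 391.2 = 24.2
Current account = 2237.0 + (-346.4) + 24.2 = 1914.8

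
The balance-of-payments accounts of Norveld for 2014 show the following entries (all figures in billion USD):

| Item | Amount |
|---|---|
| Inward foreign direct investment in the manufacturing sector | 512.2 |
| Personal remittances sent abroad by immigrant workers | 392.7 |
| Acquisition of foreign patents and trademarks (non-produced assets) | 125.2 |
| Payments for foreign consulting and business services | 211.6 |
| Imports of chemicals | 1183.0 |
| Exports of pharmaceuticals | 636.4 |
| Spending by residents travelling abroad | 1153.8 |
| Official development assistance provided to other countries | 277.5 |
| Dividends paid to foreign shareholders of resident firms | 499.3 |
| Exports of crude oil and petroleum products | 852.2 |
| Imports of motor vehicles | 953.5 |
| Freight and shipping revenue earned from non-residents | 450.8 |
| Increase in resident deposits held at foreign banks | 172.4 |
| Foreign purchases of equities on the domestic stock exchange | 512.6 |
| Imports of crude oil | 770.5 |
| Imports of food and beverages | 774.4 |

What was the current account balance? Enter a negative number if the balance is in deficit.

-4276.9

Goods: -1183.0 - 774.4 - 770.5 - 953.5 + 852.2 + 636.4 = -2192.8
Services: 450.8 - 211.6 - 1153.8 = -914.6
Primary income: -499.3
Secondary income: -392.7 - 277.5 = -670.2
Current account = (-2192.8) + (-914.6) + (-499.3) + (-670.2) = -4276.9
(Excluded from the current account — financial account: inward foreign direct investment in the manufacturing sector 512.2, increase in resident deposits held at foreign banks 172.4, foreign purchases of equities on the domestic stock exchange 512.6; capital account: acquisition of foreign patents and trademarks (non-produced assets) 125.2.)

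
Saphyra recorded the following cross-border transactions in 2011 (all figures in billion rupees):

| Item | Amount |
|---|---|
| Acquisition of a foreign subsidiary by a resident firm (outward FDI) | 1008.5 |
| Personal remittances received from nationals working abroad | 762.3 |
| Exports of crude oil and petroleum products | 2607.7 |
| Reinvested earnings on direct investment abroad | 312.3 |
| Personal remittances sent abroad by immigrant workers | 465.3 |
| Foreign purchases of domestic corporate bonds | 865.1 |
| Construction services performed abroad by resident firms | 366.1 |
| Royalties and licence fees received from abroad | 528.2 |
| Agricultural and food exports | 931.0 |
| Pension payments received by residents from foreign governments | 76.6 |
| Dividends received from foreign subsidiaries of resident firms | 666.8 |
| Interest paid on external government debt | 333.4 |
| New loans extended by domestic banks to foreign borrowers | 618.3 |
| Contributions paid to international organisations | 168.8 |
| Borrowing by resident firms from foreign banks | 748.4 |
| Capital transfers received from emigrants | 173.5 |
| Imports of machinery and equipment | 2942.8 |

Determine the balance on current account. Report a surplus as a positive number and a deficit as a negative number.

2340.7

Goods: -2942.8 + 931.0 + 2607.7 = 595.9
Services: 366.1 + 528.2 = 894.3
Primary income: 666.8 + 312.3 - 333.4 = 645.7
Secondary income: 76.6 - 168.8 - 465.3 + 762.3 = 204.8
Current account = 595.9 + 894.3 + 645.7 + 204.8 = 2340.7
(Excluded from the current account — financial account: acquisition of a foreign subsidiary by a resident firm (outward FDI) 1008.5, foreign purchases of domestic corporate bonds 865.1, new loans extended by domestic banks to foreign borrowers 618.3, borrowing by resident firms from foreign banks 748.4; capital account: capital transfers received from emigrants 173.5.)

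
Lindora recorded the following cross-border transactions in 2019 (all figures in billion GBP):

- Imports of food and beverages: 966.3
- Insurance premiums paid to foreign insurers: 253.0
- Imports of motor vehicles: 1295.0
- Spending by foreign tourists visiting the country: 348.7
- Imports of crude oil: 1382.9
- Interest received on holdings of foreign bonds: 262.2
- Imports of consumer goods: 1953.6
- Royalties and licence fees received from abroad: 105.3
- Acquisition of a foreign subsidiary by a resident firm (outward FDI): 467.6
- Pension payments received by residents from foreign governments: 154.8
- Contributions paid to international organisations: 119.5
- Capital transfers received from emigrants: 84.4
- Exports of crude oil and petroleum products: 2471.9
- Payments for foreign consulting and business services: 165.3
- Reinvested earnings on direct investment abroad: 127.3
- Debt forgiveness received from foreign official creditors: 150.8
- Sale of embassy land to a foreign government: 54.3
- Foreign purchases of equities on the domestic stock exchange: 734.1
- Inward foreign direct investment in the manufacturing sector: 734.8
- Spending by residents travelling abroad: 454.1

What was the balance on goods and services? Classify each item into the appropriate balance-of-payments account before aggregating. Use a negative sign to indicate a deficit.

-3544.3

Goods: -1382.9 - 1953.6 - 966.3 - 1295.0 + 2471.9 = -3125.9
Services: -454.1 - 253.0 + 105.3 + 348.7 - 165.3 = -418.4
Trade balance = -3125.9 + (-418.4) = -3544.3
(Excluded from the trade balance — primary income: interest received on holdings of foreign bonds 262.2, reinvested earnings on direct investment abroad 127.3; financial account: acquisition of a foreign subsidiary by a resident firm (outward FDI) 467.6, foreign purchases of equities on the domestic stock exchange 734.1, inward foreign direct investment in the manufacturing sector 734.8; secondary income: pension payments received by residents from foreign governments 154.8, contributions paid to international organisations 119.5; capital account: capital transfers received from emigrants 84.4, debt forgiveness received from foreign official creditors 150.8, sale of embassy land to a foreign government 54.3.)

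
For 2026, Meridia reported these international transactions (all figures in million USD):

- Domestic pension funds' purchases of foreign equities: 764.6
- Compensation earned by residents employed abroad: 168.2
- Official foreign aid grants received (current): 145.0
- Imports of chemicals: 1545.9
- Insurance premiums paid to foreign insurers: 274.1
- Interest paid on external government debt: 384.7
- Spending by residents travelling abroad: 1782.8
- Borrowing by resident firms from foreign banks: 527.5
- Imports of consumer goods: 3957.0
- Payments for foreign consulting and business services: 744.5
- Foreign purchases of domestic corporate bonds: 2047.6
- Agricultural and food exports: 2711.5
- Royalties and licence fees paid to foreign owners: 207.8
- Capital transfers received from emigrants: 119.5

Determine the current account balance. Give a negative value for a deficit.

-5872.1

Goods: -3957.0 + 2711.5 - 1545.9 = -2791.4
Services: -1782.8 - 274.1 - 744.5 - 207.8 = -3009.2
Primary income: 168.2 - 384.7 = -216.5
Secondary income: 145.0
Current account = (-2791.4) + (-3009.2) + (-216.5) + 145.0 = -5872.1
(Excluded from the current account — financial account: domestic pension funds' purchases of foreign equities 764.6, borrowing by resident firms from foreign banks 527.5, foreign purchases of domestic corporate bonds 2047.6; capital account: capital transfers received from emigrants 119.5.)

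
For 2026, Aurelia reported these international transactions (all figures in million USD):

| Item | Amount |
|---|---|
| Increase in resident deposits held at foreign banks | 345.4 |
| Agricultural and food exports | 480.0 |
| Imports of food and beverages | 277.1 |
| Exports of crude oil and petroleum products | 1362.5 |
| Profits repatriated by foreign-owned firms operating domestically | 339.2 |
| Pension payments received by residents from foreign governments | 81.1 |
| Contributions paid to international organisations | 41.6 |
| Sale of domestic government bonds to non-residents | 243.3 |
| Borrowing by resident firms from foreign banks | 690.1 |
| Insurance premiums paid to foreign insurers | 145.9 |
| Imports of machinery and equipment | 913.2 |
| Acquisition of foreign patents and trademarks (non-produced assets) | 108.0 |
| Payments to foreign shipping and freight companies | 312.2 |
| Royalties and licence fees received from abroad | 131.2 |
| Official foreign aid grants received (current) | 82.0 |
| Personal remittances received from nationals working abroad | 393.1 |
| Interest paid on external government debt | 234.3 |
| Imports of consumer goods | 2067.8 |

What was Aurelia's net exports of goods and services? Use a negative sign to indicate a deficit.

Goods: -913.2 + 480.0 - 277.1 - 2067.8 + 1362.5 = -1415.6
Services: -312.2 - 145.9 + 131.2 = -326.9
Trade balance = -1415.6 + (-326.9) = -1742.5
(Excluded from the trade balance — financial account: increase in resident deposits held at foreign banks 345.4, sale of domestic government bonds to non-residents 243.3, borrowing by resident firms from foreign banks 690.1; primary income: profits repatriated by foreign-owned firms operating domestically 339.2, interest paid on external government debt 234.3; secondary income: pension payments received by residents from foreign governments 81.1, contributions paid to international organisations 41.6, official foreign aid grants received (current) 82.0, personal remittances received from nationals working abroad 393.1; capital account: acquisition of foreign patents and trademarks (non-produced assets) 108.0.)

-1742.5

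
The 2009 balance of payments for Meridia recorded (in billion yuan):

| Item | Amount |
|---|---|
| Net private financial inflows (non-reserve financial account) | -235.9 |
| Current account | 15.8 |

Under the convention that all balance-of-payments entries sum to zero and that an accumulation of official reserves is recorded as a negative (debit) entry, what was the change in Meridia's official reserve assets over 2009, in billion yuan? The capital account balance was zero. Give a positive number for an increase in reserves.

-220.1

Official reserve transactions balance = -(15.8 + (-235.9)) = 220.1
An accumulation of reserves is recorded as a debit (negative entry), so the change in the stock of reserves is the negative of that balance.
Change in official reserves = -(220.1) = -220.1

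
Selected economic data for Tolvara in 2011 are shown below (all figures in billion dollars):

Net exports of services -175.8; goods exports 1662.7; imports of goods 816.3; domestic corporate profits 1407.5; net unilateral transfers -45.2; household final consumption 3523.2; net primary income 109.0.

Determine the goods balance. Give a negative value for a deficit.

Goods balance = 1662.7 - 816.3 = 846.4

846.4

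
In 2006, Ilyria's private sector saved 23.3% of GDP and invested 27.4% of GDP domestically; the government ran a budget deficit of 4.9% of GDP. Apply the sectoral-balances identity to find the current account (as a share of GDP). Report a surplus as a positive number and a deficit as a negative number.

-9.0

By the sectoral-balances identity, CA = (S_private - I) + (T - G).
Private balance = 23.3 - 27.4 = -4.1
Government balance (T - G) = -4.9
CA = -4.1 + (-4.9) = -9.0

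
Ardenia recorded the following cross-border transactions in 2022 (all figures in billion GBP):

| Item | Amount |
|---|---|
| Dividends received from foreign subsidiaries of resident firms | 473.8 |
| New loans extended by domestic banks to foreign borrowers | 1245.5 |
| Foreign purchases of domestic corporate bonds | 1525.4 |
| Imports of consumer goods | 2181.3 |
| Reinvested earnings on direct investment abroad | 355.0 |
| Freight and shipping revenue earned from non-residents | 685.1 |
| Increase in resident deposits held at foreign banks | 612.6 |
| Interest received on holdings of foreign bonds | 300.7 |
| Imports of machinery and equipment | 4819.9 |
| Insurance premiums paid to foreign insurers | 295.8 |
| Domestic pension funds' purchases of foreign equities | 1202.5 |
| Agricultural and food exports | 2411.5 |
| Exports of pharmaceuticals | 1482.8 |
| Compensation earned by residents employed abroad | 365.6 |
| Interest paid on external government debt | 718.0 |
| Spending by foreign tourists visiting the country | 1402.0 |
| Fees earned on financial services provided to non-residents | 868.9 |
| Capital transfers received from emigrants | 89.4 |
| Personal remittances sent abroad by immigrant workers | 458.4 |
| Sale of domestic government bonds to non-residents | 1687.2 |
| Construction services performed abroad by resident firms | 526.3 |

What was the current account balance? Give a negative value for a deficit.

Goods: -2181.3 + 1482.8 + 2411.5 - 4819.9 = -3106.9
Services: -295.8 + 868.9 + 526.3 + 685.1 + 1402.0 = 3186.5
Primary income: -718.0 + 355.0 + 300.7 + 473.8 + 365.6 = 777.1
Secondary income: -458.4
Current account = (-3106.9) + 3186.5 + 777.1 + (-458.4) = 398.3
(Excluded from the current account — financial account: new loans extended by domestic banks to foreign borrowers 1245.5, foreign purchases of domestic corporate bonds 1525.4, increase in resident deposits held at foreign banks 612.6, domestic pension funds' purchases of foreign equities 1202.5, sale of domestic government bonds to non-residents 1687.2; capital account: capital transfers received from emigrants 89.4.)

398.3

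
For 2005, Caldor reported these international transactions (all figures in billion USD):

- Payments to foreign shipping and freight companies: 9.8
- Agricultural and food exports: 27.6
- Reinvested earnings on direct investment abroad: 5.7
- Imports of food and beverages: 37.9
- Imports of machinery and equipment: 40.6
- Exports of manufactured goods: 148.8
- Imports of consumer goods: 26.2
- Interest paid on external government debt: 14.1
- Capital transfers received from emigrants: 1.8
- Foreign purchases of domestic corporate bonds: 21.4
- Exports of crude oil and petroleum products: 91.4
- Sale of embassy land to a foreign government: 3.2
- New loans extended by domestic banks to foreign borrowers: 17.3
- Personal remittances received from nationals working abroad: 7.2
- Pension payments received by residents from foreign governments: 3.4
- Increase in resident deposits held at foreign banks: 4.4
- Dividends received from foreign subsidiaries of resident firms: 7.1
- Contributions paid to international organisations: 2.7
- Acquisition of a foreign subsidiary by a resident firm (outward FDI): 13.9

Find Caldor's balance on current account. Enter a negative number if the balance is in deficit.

Goods: -37.9 + 148.8 - 26.2 - 40.6 + 27.6 + 91.4 = 163.1
Services: -9.8
Primary income: 5.7 + 7.1 - 14.1 = -1.3
Secondary income: -2.7 + 7.2 + 3.4 = 7.9
Current account = 163.1 + (-9.8) + (-1.3) + 7.9 = 159.9
(Excluded from the current account — capital account: capital transfers received from emigrants 1.8, sale of embassy land to a foreign government 3.2; financial account: foreign purchases of domestic corporate bonds 21.4, new loans extended by domestic banks to foreign borrowers 17.3, increase in resident deposits held at foreign banks 4.4, acquisition of a foreign subsidiary by a resident firm (outward FDI) 13.9.)

159.9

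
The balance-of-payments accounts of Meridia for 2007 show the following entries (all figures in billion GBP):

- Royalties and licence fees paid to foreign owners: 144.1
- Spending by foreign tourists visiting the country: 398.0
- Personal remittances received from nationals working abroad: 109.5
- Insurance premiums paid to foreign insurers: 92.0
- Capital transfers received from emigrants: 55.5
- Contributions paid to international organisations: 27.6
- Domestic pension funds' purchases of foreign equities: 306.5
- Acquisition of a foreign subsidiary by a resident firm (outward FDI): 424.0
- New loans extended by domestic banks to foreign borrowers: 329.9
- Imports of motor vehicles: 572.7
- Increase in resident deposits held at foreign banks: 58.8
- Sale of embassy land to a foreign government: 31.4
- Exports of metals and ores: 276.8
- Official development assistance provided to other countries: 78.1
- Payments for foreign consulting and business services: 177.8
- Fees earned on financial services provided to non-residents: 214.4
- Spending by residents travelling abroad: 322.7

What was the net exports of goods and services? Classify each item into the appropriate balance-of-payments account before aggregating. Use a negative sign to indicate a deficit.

-420.1

Goods: 276.8 - 572.7 = -295.9
Services: -92.0 + 398.0 + 214.4 - 177.8 - 322.7 - 144.1 = -124.2
Trade balance = -295.9 + (-124.2) = -420.1
(Excluded from the trade balance — secondary income: personal remittances received from nationals working abroad 109.5, contributions paid to international organisations 27.6, official development assistance provided to other countries 78.1; capital account: capital transfers received from emigrants 55.5, sale of embassy land to a foreign government 31.4; financial account: domestic pension funds' purchases of foreign equities 306.5, acquisition of a foreign subsidiary by a resident firm (outward FDI) 424.0, new loans extended by domestic banks to foreign borrowers 329.9, increase in resident deposits held at foreign banks 58.8.)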